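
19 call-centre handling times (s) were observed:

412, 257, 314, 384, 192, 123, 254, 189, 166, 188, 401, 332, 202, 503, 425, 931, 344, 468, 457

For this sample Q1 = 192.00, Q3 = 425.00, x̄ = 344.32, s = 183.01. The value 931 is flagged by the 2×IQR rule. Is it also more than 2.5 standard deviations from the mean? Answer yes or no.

z = (931 − 344.32) / 183.01 = 3.21.
|z| = 3.21 > 2.5.

yes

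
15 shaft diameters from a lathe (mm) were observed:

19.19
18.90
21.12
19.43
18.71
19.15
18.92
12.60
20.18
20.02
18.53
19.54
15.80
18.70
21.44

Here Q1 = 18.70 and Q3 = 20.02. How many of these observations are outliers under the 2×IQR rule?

IQR = 1.32; fences at 18.70 − 2.64 = 16.06 and 20.02 + 2.64 = 22.66.
Outside the cutoffs: 12.60, 15.80.

2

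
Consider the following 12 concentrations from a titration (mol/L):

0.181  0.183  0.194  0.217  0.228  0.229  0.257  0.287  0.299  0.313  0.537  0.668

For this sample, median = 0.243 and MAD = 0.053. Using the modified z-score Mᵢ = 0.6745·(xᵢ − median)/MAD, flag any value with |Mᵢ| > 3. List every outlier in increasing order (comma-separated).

|Mᵢ| > 3 ⇔ |xᵢ − 0.243| > 3·0.053/0.6745 = 0.236.
So outliers lie outside [0.007, 0.479].
0.537: M = 3.74 → outlier.
0.668: M = 5.41 → outlier.

0.537, 0.668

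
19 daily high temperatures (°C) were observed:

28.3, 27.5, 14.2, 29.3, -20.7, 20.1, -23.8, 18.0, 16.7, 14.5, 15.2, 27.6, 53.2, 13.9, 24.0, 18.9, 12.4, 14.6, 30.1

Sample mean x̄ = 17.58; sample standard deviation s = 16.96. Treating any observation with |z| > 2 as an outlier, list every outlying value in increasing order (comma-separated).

Cutoffs at x̄ ± 2s: 17.58 ± 2·16.96 = [-16.34, 51.50].
-23.8: z = -2.44, |z| > 2 → outlier.
-20.7: z = -2.26, |z| > 2 → outlier.
53.2: z = 2.10, |z| > 2 → outlier.
Every other value lies within [-16.34, 51.50].

-23.8, -20.7, 53.2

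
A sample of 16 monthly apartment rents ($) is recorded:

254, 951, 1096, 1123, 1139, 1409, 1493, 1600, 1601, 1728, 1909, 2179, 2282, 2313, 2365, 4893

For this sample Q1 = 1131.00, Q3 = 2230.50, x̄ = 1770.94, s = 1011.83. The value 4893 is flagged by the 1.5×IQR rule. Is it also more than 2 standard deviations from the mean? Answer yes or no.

yes

z = (4893 − 1770.94) / 1011.83 = 3.09.
|z| = 3.09 > 2.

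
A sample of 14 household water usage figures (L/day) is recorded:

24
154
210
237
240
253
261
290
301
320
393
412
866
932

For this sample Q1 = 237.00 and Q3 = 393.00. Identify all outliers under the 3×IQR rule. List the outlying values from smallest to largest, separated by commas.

866, 932

IQR = Q3 − Q1 = 393.00 − 237.00 = 156.00.
Lower fence = Q1 − 3·IQR = 237.00 − 468.00 = -231.00.
Upper fence = Q3 + 3·IQR = 393.00 + 468.00 = 861.00.
866 > 861.00 → outlier.
932 > 861.00 → outlier.
All remaining values lie within [-231.00, 861.00].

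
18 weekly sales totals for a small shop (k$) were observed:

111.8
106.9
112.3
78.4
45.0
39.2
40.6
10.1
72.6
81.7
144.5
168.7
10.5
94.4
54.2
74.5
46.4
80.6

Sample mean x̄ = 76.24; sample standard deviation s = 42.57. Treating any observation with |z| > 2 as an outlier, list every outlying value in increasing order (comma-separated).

Cutoffs at x̄ ± 2s: 76.24 ± 2·42.57 = [-8.90, 161.38].
168.7: z = 2.17, |z| > 2 → outlier.
Every other value lies within [-8.90, 161.38].

168.7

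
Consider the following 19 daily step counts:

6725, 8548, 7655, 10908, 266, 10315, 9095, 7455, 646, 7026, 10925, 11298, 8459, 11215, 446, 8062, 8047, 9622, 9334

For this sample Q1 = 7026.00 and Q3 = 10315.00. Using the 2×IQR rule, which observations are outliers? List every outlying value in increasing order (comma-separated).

266, 446

IQR = Q3 − Q1 = 10315.00 − 7026.00 = 3289.00.
Lower fence = Q1 − 2·IQR = 7026.00 − 6578.00 = 448.00.
Upper fence = Q3 + 2·IQR = 10315.00 + 6578.00 = 16893.00.
266 < 448.00 → outlier.
446 < 448.00 → outlier.
All remaining values lie within [448.00, 16893.00].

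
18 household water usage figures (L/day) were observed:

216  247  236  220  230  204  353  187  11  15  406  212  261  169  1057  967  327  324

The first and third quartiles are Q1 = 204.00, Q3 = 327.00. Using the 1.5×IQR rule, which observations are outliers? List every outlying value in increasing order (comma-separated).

11, 15, 967, 1057

IQR = Q3 − Q1 = 327.00 − 204.00 = 123.00.
Lower fence = Q1 − 1.5·IQR = 204.00 − 184.50 = 19.50.
Upper fence = Q3 + 1.5·IQR = 327.00 + 184.50 = 511.50.
11 < 19.50 → outlier.
15 < 19.50 → outlier.
967 > 511.50 → outlier.
1057 > 511.50 → outlier.
All remaining values lie within [19.50, 511.50].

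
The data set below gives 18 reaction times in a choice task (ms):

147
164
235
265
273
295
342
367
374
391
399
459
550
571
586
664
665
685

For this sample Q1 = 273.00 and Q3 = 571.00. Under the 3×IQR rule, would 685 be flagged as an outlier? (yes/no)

IQR = Q3 − Q1 = 571.00 − 273.00 = 298.00.
Lower fence = Q1 − 3·IQR = 273.00 − 894.00 = -621.00.
Upper fence = Q3 + 3·IQR = 571.00 + 894.00 = 1465.00.
685 lies within [-621.00, 1465.00].

no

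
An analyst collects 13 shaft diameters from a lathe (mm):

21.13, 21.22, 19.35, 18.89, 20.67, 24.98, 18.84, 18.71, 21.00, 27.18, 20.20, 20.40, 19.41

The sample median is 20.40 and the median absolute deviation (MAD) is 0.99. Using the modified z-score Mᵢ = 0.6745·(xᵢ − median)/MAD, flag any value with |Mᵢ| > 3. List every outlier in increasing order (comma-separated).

24.98, 27.18

|Mᵢ| > 3 ⇔ |xᵢ − 20.40| > 3·0.99/0.6745 = 4.40.
So outliers lie outside [16.00, 24.80].
24.98: M = 3.12 → outlier.
27.18: M = 4.62 → outlier.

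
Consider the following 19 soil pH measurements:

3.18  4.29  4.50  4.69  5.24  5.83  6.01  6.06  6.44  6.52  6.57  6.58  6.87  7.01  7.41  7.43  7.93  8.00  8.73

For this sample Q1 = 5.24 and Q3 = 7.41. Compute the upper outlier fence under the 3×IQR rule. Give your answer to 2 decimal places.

IQR = Q3 − Q1 = 7.41 − 5.24 = 2.17.
Lower fence = Q1 − 3·IQR = 5.24 − 6.51 = -1.27.
Upper fence = Q3 + 3·IQR = 7.41 + 6.51 = 13.92.

13.92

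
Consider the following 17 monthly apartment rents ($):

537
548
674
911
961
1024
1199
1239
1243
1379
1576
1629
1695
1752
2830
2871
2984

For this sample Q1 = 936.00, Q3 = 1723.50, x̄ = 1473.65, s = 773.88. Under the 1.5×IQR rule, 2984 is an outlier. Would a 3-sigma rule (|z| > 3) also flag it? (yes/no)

no

z = (2984 − 1473.65) / 773.88 = 1.95.
|z| = 1.95 ≤ 3.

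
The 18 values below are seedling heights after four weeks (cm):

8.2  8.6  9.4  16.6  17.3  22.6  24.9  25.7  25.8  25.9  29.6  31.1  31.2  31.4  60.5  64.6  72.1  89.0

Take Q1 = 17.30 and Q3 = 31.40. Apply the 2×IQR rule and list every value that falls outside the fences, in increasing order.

IQR = Q3 − Q1 = 31.40 − 17.30 = 14.10.
Lower fence = Q1 − 2·IQR = 17.30 − 28.20 = -10.90.
Upper fence = Q3 + 2·IQR = 31.40 + 28.20 = 59.60.
60.5 > 59.60 → outlier.
64.6 > 59.60 → outlier.
72.1 > 59.60 → outlier.
89.0 > 59.60 → outlier.
All remaining values lie within [-10.90, 59.60].

60.5, 64.6, 72.1, 89.0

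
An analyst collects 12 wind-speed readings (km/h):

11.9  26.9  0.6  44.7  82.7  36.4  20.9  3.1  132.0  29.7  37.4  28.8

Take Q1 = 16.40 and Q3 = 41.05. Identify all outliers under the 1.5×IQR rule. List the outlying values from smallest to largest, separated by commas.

82.7, 132.0

IQR = Q3 − Q1 = 41.05 − 16.40 = 24.65.
Lower fence = Q1 − 1.5·IQR = 16.40 − 36.975 = -20.575.
Upper fence = Q3 + 1.5·IQR = 41.05 + 36.975 = 78.025.
82.7 > 78.025 → outlier.
132.0 > 78.025 → outlier.
All remaining values lie within [-20.575, 78.025].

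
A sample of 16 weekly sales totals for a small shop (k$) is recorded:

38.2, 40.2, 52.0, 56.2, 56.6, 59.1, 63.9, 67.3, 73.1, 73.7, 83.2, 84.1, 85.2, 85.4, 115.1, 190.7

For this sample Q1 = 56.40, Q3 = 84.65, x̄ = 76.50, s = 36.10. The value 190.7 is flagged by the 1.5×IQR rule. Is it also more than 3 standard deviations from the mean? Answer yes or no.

z = (190.7 − 76.50) / 36.10 = 3.16.
|z| = 3.16 > 3.

yes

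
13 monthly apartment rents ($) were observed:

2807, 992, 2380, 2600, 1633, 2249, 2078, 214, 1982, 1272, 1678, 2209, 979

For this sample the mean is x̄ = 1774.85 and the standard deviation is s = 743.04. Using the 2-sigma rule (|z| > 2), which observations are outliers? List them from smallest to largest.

214

Cutoffs at x̄ ± 2s: 1774.85 ± 2·743.04 = [288.77, 3260.93].
214: z = -2.10, |z| > 2 → outlier.
Every other value lies within [288.77, 3260.93].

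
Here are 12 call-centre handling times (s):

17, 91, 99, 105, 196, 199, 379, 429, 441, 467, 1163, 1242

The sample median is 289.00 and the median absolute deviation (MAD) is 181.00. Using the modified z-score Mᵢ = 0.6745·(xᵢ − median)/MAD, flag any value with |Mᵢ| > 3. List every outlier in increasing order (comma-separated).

1163, 1242

|Mᵢ| > 3 ⇔ |xᵢ − 289.00| > 3·181.00/0.6745 = 805.04.
So outliers lie outside [-516.04, 1094.04].
1163: M = 3.26 → outlier.
1242: M = 3.55 → outlier.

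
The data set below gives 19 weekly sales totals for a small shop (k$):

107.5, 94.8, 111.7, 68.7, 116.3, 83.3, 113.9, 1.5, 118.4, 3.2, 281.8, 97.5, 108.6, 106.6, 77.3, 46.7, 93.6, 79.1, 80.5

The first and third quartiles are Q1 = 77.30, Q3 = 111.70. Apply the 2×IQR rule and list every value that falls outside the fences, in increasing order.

IQR = Q3 − Q1 = 111.70 − 77.30 = 34.40.
Lower fence = Q1 − 2·IQR = 77.30 − 68.80 = 8.50.
Upper fence = Q3 + 2·IQR = 111.70 + 68.80 = 180.50.
1.5 < 8.50 → outlier.
3.2 < 8.50 → outlier.
281.8 > 180.50 → outlier.
All remaining values lie within [8.50, 180.50].

1.5, 3.2, 281.8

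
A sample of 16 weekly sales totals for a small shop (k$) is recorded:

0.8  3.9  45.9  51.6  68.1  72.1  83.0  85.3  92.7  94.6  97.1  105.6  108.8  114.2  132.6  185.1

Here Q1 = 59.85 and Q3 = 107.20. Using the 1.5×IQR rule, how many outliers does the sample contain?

1

IQR = 47.35; fences at 59.85 − 71.025 = -11.175 and 107.20 + 71.025 = 178.225.
Outside the cutoffs: 185.1.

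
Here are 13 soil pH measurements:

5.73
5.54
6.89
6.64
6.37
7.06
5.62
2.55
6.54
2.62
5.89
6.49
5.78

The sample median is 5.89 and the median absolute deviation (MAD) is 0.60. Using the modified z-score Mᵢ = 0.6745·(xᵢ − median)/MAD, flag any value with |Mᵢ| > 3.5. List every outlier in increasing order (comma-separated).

2.55, 2.62

|Mᵢ| > 3.5 ⇔ |xᵢ − 5.89| > 3.5·0.60/0.6745 = 3.11.
So outliers lie outside [2.78, 9.00].
2.55: M = -3.75 → outlier.
2.62: M = -3.68 → outlier.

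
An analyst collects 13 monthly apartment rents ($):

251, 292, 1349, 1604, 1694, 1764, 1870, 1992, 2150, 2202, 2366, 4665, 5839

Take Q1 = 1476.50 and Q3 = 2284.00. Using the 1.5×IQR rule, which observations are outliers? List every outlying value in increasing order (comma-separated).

251, 4665, 5839

IQR = Q3 − Q1 = 2284.00 − 1476.50 = 807.50.
Lower fence = Q1 − 1.5·IQR = 1476.50 − 1211.25 = 265.25.
Upper fence = Q3 + 1.5·IQR = 2284.00 + 1211.25 = 3495.25.
251 < 265.25 → outlier.
4665 > 3495.25 → outlier.
5839 > 3495.25 → outlier.
All remaining values lie within [265.25, 3495.25].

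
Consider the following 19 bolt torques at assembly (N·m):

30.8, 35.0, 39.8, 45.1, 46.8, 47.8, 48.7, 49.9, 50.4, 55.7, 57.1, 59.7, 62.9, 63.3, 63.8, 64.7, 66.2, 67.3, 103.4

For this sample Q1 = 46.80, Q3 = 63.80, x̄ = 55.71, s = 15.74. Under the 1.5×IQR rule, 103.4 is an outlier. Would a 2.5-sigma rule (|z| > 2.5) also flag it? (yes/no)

z = (103.4 − 55.71) / 15.74 = 3.03.
|z| = 3.03 > 2.5.

yes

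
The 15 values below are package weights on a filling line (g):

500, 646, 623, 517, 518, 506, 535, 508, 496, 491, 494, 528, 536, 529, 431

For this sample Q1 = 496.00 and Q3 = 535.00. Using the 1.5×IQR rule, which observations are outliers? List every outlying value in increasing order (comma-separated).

IQR = Q3 − Q1 = 535.00 − 496.00 = 39.00.
Lower fence = Q1 − 1.5·IQR = 496.00 − 58.50 = 437.50.
Upper fence = Q3 + 1.5·IQR = 535.00 + 58.50 = 593.50.
431 < 437.50 → outlier.
623 > 593.50 → outlier.
646 > 593.50 → outlier.
All remaining values lie within [437.50, 593.50].

431, 623, 646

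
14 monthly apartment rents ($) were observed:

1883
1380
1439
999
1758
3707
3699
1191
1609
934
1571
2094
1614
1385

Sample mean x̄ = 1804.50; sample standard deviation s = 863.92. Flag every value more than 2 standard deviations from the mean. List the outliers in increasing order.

3699, 3707

Cutoffs at x̄ ± 2s: 1804.50 ± 2·863.92 = [76.66, 3532.34].
3699: z = 2.19, |z| > 2 → outlier.
3707: z = 2.20, |z| > 2 → outlier.
Every other value lies within [76.66, 3532.34].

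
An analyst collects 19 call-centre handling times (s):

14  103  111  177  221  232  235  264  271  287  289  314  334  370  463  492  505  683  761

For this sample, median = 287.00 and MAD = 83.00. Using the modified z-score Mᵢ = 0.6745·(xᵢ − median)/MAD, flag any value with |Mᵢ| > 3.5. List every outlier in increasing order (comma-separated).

761

|Mᵢ| > 3.5 ⇔ |xᵢ − 287.00| > 3.5·83.00/0.6745 = 430.69.
So outliers lie outside [-143.69, 717.69].
761: M = 3.85 → outlier.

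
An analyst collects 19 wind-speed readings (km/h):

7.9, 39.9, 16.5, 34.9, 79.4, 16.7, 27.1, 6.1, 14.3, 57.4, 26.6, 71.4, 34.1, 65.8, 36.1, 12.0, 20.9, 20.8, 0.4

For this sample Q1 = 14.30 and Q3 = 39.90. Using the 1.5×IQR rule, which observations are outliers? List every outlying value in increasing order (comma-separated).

IQR = Q3 − Q1 = 39.90 − 14.30 = 25.60.
Lower fence = Q1 − 1.5·IQR = 14.30 − 38.40 = -24.10.
Upper fence = Q3 + 1.5·IQR = 39.90 + 38.40 = 78.30.
79.4 > 78.30 → outlier.
All remaining values lie within [-24.10, 78.30].

79.4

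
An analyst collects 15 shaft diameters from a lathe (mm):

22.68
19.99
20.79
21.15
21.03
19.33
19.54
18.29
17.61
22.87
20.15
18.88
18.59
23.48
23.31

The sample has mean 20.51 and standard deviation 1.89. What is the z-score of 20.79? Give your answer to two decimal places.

0.15

z = (20.79 − 20.51) / 1.89 = 0.15.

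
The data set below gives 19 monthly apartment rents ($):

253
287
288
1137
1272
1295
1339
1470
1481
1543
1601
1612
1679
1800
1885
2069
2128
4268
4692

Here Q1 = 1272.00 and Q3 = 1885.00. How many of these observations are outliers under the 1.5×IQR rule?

5

IQR = 613.00; fences at 1272.00 − 919.50 = 352.50 and 1885.00 + 919.50 = 2804.50.
Outside the cutoffs: 253, 287, 288, 4268, 4692.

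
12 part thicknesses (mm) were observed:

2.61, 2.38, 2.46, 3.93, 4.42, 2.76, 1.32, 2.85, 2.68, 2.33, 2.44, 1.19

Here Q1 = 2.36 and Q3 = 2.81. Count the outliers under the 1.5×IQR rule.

IQR = 0.45; fences at 2.36 − 0.675 = 1.685 and 2.81 + 0.675 = 3.485.
Outside the cutoffs: 1.19, 1.32, 3.93, 4.42.

4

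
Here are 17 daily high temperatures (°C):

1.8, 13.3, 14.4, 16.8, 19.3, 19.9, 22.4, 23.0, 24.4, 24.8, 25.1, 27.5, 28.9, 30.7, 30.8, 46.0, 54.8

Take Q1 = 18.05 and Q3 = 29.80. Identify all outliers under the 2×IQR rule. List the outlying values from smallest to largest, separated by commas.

IQR = Q3 − Q1 = 29.80 − 18.05 = 11.75.
Lower fence = Q1 − 2·IQR = 18.05 − 23.50 = -5.45.
Upper fence = Q3 + 2·IQR = 29.80 + 23.50 = 53.30.
54.8 > 53.30 → outlier.
All remaining values lie within [-5.45, 53.30].

54.8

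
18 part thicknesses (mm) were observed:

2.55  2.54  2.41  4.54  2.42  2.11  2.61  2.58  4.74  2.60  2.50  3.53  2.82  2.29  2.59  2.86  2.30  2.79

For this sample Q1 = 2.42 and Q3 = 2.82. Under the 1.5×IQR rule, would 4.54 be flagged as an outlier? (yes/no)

IQR = Q3 − Q1 = 2.82 − 2.42 = 0.40.
Lower fence = Q1 − 1.5·IQR = 2.42 − 0.60 = 1.82.
Upper fence = Q3 + 1.5·IQR = 2.82 + 0.60 = 3.42.
4.54 lies above the upper fence.

yes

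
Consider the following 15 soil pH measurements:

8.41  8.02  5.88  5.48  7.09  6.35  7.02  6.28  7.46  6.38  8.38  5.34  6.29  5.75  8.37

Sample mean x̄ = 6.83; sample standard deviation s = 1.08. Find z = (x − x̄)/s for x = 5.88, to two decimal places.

z = (5.88 − 6.83) / 1.08 = -0.88.

-0.88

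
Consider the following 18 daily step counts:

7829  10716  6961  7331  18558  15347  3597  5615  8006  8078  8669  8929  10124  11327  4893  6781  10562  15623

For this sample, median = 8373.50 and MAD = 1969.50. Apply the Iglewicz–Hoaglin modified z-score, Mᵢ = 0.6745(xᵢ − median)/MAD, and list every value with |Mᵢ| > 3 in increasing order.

18558

|Mᵢ| > 3 ⇔ |xᵢ − 8373.50| > 3·1969.50/0.6745 = 8759.82.
So outliers lie outside [-386.32, 17133.32].
18558: M = 3.49 → outlier.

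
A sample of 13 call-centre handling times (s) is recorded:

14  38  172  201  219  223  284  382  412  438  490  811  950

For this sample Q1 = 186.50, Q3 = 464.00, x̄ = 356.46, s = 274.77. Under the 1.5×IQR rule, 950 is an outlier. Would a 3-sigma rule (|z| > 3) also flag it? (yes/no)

no

z = (950 − 356.46) / 274.77 = 2.16.
|z| = 2.16 ≤ 3.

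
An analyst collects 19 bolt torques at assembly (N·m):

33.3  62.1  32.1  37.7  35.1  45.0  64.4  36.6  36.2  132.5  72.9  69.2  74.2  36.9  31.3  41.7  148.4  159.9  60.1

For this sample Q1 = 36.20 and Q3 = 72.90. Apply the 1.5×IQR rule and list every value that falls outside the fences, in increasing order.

132.5, 148.4, 159.9

IQR = Q3 − Q1 = 72.90 − 36.20 = 36.70.
Lower fence = Q1 − 1.5·IQR = 36.20 − 55.05 = -18.85.
Upper fence = Q3 + 1.5·IQR = 72.90 + 55.05 = 127.95.
132.5 > 127.95 → outlier.
148.4 > 127.95 → outlier.
159.9 > 127.95 → outlier.
All remaining values lie within [-18.85, 127.95].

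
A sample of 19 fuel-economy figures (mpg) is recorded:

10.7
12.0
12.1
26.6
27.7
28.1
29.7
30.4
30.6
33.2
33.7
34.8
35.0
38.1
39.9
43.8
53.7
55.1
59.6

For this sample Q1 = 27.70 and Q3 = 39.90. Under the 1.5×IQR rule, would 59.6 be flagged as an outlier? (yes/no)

IQR = Q3 − Q1 = 39.90 − 27.70 = 12.20.
Lower fence = Q1 − 1.5·IQR = 27.70 − 18.30 = 9.40.
Upper fence = Q3 + 1.5·IQR = 39.90 + 18.30 = 58.20.
59.6 lies above the upper fence.

yes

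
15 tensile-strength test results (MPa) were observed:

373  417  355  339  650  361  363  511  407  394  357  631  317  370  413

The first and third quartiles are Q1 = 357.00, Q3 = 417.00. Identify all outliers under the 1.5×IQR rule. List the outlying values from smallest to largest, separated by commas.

511, 631, 650

IQR = Q3 − Q1 = 417.00 − 357.00 = 60.00.
Lower fence = Q1 − 1.5·IQR = 357.00 − 90.00 = 267.00.
Upper fence = Q3 + 1.5·IQR = 417.00 + 90.00 = 507.00.
511 > 507.00 → outlier.
631 > 507.00 → outlier.
650 > 507.00 → outlier.
All remaining values lie within [267.00, 507.00].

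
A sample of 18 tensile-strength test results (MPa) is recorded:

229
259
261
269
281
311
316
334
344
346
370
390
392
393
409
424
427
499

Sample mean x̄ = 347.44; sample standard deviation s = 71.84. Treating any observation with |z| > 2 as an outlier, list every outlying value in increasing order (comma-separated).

499

Cutoffs at x̄ ± 2s: 347.44 ± 2·71.84 = [203.76, 491.12].
499: z = 2.11, |z| > 2 → outlier.
Every other value lies within [203.76, 491.12].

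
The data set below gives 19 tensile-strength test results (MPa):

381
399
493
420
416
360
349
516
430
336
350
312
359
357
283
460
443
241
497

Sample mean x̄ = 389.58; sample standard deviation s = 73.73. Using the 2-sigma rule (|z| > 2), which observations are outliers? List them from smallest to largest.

Cutoffs at x̄ ± 2s: 389.58 ± 2·73.73 = [242.12, 537.04].
241: z = -2.02, |z| > 2 → outlier.
Every other value lies within [242.12, 537.04].

241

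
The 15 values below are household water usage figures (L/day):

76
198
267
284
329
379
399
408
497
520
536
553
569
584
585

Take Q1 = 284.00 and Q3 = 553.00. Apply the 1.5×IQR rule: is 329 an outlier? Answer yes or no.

IQR = Q3 − Q1 = 553.00 − 284.00 = 269.00.
Lower fence = Q1 − 1.5·IQR = 284.00 − 403.50 = -119.50.
Upper fence = Q3 + 1.5·IQR = 553.00 + 403.50 = 956.50.
329 lies within [-119.50, 956.50].

no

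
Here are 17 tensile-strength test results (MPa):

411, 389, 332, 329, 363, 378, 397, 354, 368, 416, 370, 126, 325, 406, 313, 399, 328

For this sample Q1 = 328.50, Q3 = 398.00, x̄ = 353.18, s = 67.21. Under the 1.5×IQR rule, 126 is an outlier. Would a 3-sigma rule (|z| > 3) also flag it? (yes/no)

z = (126 − 353.18) / 67.21 = -3.38.
|z| = 3.38 > 3.

yes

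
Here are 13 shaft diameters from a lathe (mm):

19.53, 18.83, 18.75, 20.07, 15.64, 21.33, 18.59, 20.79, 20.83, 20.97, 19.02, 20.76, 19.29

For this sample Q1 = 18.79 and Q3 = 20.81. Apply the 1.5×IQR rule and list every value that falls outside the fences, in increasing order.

15.64

IQR = Q3 − Q1 = 20.81 − 18.79 = 2.02.
Lower fence = Q1 − 1.5·IQR = 18.79 − 3.03 = 15.76.
Upper fence = Q3 + 1.5·IQR = 20.81 + 3.03 = 23.84.
15.64 < 15.76 → outlier.
All remaining values lie within [15.76, 23.84].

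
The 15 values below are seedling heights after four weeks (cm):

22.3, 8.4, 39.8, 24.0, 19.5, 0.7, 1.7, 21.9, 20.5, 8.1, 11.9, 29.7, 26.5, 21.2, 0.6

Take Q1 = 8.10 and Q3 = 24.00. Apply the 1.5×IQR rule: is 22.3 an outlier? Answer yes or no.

IQR = Q3 − Q1 = 24.00 − 8.10 = 15.90.
Lower fence = Q1 − 1.5·IQR = 8.10 − 23.85 = -15.75.
Upper fence = Q3 + 1.5·IQR = 24.00 + 23.85 = 47.85.
22.3 lies within [-15.75, 47.85].

no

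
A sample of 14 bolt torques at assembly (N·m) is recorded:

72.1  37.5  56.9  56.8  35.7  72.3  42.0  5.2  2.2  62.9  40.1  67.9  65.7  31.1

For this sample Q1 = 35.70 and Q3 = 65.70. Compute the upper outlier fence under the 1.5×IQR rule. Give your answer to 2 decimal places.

110.70

IQR = Q3 − Q1 = 65.70 − 35.70 = 30.00.
Lower fence = Q1 − 1.5·IQR = 35.70 − 45.00 = -9.30.
Upper fence = Q3 + 1.5·IQR = 65.70 + 45.00 = 110.70.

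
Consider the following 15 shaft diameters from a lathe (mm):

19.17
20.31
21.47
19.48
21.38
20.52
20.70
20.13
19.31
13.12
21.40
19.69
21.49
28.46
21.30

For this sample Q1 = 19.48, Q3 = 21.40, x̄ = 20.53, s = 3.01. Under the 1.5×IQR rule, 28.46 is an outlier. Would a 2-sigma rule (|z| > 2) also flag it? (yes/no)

z = (28.46 − 20.53) / 3.01 = 2.63.
|z| = 2.63 > 2.

yes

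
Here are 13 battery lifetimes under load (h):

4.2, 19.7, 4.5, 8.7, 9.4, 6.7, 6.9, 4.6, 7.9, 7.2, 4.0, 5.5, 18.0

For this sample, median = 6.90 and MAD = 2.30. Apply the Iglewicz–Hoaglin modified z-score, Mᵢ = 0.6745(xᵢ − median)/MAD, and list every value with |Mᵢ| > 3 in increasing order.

18.0, 19.7

|Mᵢ| > 3 ⇔ |xᵢ − 6.90| > 3·2.30/0.6745 = 10.23.
So outliers lie outside [-3.33, 17.13].
18.0: M = 3.26 → outlier.
19.7: M = 3.75 → outlier.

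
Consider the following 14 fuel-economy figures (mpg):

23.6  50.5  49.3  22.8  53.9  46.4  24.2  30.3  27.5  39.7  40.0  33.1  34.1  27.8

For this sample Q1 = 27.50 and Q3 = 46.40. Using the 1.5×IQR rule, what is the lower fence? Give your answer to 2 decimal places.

-0.85

IQR = Q3 − Q1 = 46.40 − 27.50 = 18.90.
Lower fence = Q1 − 1.5·IQR = 27.50 − 28.35 = -0.85.
Upper fence = Q3 + 1.5·IQR = 46.40 + 28.35 = 74.75.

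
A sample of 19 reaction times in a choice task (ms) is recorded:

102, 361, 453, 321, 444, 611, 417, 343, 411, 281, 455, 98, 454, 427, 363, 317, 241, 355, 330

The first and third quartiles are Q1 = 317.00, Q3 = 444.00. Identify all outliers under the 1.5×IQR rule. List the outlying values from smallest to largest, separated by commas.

IQR = Q3 − Q1 = 444.00 − 317.00 = 127.00.
Lower fence = Q1 − 1.5·IQR = 317.00 − 190.50 = 126.50.
Upper fence = Q3 + 1.5·IQR = 444.00 + 190.50 = 634.50.
98 < 126.50 → outlier.
102 < 126.50 → outlier.
All remaining values lie within [126.50, 634.50].

98, 102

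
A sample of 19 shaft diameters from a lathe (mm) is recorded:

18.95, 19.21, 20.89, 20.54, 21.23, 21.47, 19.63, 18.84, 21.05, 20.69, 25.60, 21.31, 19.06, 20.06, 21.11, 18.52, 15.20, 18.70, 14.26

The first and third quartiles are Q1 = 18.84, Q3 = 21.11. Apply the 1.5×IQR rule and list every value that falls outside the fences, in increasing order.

14.26, 15.20, 25.60

IQR = Q3 − Q1 = 21.11 − 18.84 = 2.27.
Lower fence = Q1 − 1.5·IQR = 18.84 − 3.405 = 15.435.
Upper fence = Q3 + 1.5·IQR = 21.11 + 3.405 = 24.515.
14.26 < 15.435 → outlier.
15.20 < 15.435 → outlier.
25.60 > 24.515 → outlier.
All remaining values lie within [15.435, 24.515].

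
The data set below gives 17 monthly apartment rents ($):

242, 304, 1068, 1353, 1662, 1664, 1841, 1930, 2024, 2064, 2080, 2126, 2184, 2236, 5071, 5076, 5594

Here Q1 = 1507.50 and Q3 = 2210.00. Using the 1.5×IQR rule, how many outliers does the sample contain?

IQR = 702.50; fences at 1507.50 − 1053.75 = 453.75 and 2210.00 + 1053.75 = 3263.75.
Outside the cutoffs: 242, 304, 5071, 5076, 5594.

5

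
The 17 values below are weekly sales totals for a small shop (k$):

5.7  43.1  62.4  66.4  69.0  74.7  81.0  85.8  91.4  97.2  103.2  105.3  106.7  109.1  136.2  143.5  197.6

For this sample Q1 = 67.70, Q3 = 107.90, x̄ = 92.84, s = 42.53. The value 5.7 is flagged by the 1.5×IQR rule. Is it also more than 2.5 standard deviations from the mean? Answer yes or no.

z = (5.7 − 92.84) / 42.53 = -2.05.
|z| = 2.05 ≤ 2.5.

no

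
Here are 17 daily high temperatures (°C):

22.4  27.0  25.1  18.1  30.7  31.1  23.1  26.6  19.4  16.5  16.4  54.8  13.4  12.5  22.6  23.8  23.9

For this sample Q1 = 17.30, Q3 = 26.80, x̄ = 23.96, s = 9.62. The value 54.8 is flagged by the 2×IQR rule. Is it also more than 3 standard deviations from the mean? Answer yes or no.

z = (54.8 − 23.96) / 9.62 = 3.21.
|z| = 3.21 > 3.

yes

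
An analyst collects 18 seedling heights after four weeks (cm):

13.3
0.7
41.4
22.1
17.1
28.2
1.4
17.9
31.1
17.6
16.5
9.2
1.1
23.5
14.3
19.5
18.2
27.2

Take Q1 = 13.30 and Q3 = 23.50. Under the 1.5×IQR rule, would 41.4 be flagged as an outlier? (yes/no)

yes

IQR = Q3 − Q1 = 23.50 − 13.30 = 10.20.
Lower fence = Q1 − 1.5·IQR = 13.30 − 15.30 = -2.00.
Upper fence = Q3 + 1.5·IQR = 23.50 + 15.30 = 38.80.
41.4 lies above the upper fence.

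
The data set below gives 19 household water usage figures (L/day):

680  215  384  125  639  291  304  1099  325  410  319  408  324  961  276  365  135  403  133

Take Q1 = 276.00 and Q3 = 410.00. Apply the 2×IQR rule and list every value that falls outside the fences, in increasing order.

IQR = Q3 − Q1 = 410.00 − 276.00 = 134.00.
Lower fence = Q1 − 2·IQR = 276.00 − 268.00 = 8.00.
Upper fence = Q3 + 2·IQR = 410.00 + 268.00 = 678.00.
680 > 678.00 → outlier.
961 > 678.00 → outlier.
1099 > 678.00 → outlier.
All remaining values lie within [8.00, 678.00].

680, 961, 1099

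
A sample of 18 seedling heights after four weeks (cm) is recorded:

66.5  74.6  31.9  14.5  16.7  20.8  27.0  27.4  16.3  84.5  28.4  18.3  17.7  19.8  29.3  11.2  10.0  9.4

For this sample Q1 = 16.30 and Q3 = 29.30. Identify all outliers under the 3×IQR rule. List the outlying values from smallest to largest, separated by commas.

IQR = Q3 − Q1 = 29.30 − 16.30 = 13.00.
Lower fence = Q1 − 3·IQR = 16.30 − 39.00 = -22.70.
Upper fence = Q3 + 3·IQR = 29.30 + 39.00 = 68.30.
74.6 > 68.30 → outlier.
84.5 > 68.30 → outlier.
All remaining values lie within [-22.70, 68.30].

74.6, 84.5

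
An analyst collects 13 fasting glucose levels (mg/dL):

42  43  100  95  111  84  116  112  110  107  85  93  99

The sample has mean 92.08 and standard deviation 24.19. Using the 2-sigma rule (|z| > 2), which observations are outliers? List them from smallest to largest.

Cutoffs at x̄ ± 2s: 92.08 ± 2·24.19 = [43.70, 140.46].
42: z = -2.07, |z| > 2 → outlier.
43: z = -2.03, |z| > 2 → outlier.
Every other value lies within [43.70, 140.46].

42, 43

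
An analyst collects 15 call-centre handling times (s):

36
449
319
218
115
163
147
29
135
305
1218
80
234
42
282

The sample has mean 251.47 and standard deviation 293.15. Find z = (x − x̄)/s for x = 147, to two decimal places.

z = (147 − 251.47) / 293.15 = -0.36.

-0.36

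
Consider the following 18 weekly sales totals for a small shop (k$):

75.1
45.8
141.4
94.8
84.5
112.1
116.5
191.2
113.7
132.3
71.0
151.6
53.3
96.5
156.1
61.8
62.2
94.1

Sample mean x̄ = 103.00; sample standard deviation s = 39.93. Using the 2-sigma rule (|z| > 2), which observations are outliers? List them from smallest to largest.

Cutoffs at x̄ ± 2s: 103.00 ± 2·39.93 = [23.14, 182.86].
191.2: z = 2.21, |z| > 2 → outlier.
Every other value lies within [23.14, 182.86].

191.2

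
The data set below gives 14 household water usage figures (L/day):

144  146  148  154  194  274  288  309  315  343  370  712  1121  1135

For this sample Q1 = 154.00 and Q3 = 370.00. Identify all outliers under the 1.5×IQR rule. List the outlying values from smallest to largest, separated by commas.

712, 1121, 1135

IQR = Q3 − Q1 = 370.00 − 154.00 = 216.00.
Lower fence = Q1 − 1.5·IQR = 154.00 − 324.00 = -170.00.
Upper fence = Q3 + 1.5·IQR = 370.00 + 324.00 = 694.00.
712 > 694.00 → outlier.
1121 > 694.00 → outlier.
1135 > 694.00 → outlier.
All remaining values lie within [-170.00, 694.00].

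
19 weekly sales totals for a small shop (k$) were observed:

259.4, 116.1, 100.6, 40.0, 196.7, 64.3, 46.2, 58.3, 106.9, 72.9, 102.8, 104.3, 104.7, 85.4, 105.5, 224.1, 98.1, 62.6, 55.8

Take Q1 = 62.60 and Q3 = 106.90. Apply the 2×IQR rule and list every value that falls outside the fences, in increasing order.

IQR = Q3 − Q1 = 106.90 − 62.60 = 44.30.
Lower fence = Q1 − 2·IQR = 62.60 − 88.60 = -26.00.
Upper fence = Q3 + 2·IQR = 106.90 + 88.60 = 195.50.
196.7 > 195.50 → outlier.
224.1 > 195.50 → outlier.
259.4 > 195.50 → outlier.
All remaining values lie within [-26.00, 195.50].

196.7, 224.1, 259.4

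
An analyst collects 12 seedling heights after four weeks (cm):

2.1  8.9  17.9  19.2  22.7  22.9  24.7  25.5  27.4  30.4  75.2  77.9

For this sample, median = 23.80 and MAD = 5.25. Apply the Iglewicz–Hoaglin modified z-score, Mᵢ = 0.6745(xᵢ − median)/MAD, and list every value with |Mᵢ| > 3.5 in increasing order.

|Mᵢ| > 3.5 ⇔ |xᵢ − 23.80| > 3.5·5.25/0.6745 = 27.24.
So outliers lie outside [-3.44, 51.04].
75.2: M = 6.60 → outlier.
77.9: M = 6.95 → outlier.

75.2, 77.9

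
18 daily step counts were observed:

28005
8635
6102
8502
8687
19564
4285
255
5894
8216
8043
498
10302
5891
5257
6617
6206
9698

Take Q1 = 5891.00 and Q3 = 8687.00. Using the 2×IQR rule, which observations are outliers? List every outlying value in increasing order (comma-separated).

255, 19564, 28005

IQR = Q3 − Q1 = 8687.00 − 5891.00 = 2796.00.
Lower fence = Q1 − 2·IQR = 5891.00 − 5592.00 = 299.00.
Upper fence = Q3 + 2·IQR = 8687.00 + 5592.00 = 14279.00.
255 < 299.00 → outlier.
19564 > 14279.00 → outlier.
28005 > 14279.00 → outlier.
All remaining values lie within [299.00, 14279.00].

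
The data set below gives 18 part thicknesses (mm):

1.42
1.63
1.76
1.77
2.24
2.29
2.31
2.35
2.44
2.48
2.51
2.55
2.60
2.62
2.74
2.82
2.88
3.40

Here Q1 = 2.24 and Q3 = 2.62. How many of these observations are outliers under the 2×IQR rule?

IQR = 0.38; fences at 2.24 − 0.76 = 1.48 and 2.62 + 0.76 = 3.38.
Outside the cutoffs: 1.42, 3.40.

2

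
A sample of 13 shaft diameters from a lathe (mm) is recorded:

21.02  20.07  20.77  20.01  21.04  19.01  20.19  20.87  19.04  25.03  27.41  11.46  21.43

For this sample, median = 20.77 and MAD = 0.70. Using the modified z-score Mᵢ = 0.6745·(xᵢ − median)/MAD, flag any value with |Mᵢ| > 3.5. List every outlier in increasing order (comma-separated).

11.46, 25.03, 27.41

|Mᵢ| > 3.5 ⇔ |xᵢ − 20.77| > 3.5·0.70/0.6745 = 3.63.
So outliers lie outside [17.14, 24.40].
11.46: M = -8.97 → outlier.
25.03: M = 4.10 → outlier.
27.41: M = 6.40 → outlier.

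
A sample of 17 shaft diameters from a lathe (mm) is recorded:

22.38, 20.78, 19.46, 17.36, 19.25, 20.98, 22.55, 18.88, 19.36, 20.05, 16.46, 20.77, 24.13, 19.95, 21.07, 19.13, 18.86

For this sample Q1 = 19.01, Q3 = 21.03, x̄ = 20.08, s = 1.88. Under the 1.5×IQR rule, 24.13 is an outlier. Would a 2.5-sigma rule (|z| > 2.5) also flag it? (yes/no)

no

z = (24.13 − 20.08) / 1.88 = 2.15.
|z| = 2.15 ≤ 2.5.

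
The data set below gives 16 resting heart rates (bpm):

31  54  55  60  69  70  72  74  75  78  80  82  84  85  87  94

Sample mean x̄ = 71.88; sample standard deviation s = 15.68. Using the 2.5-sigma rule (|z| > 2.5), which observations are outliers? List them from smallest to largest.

Cutoffs at x̄ ± 2.5s: 71.88 ± 2.5·15.68 = [32.68, 111.08].
31: z = -2.61, |z| > 2.5 → outlier.
Every other value lies within [32.68, 111.08].

31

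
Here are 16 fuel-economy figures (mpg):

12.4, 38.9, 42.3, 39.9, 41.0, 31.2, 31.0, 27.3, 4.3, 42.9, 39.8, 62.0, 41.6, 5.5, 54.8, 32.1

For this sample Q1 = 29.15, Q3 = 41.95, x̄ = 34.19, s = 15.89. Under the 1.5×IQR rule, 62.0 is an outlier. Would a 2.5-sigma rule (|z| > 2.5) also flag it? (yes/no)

no

z = (62.0 − 34.19) / 15.89 = 1.75.
|z| = 1.75 ≤ 2.5.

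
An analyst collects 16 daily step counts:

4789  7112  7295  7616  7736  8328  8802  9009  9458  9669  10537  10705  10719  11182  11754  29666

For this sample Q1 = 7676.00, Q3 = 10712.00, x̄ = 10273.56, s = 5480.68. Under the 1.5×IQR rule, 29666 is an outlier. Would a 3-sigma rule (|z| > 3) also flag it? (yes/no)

z = (29666 − 10273.56) / 5480.68 = 3.54.
|z| = 3.54 > 3.

yes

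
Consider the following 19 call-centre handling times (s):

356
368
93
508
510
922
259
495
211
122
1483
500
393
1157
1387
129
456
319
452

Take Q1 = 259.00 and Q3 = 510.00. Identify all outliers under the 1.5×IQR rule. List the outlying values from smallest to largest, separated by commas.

922, 1157, 1387, 1483

IQR = Q3 − Q1 = 510.00 − 259.00 = 251.00.
Lower fence = Q1 − 1.5·IQR = 259.00 − 376.50 = -117.50.
Upper fence = Q3 + 1.5·IQR = 510.00 + 376.50 = 886.50.
922 > 886.50 → outlier.
1157 > 886.50 → outlier.
1387 > 886.50 → outlier.
1483 > 886.50 → outlier.
All remaining values lie within [-117.50, 886.50].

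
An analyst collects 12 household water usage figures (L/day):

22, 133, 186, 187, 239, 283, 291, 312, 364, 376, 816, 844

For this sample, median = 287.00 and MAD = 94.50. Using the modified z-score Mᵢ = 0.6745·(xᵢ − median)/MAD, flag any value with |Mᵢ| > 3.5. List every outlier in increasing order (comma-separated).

816, 844

|Mᵢ| > 3.5 ⇔ |xᵢ − 287.00| > 3.5·94.50/0.6745 = 490.36.
So outliers lie outside [-203.36, 777.36].
816: M = 3.78 → outlier.
844: M = 3.98 → outlier.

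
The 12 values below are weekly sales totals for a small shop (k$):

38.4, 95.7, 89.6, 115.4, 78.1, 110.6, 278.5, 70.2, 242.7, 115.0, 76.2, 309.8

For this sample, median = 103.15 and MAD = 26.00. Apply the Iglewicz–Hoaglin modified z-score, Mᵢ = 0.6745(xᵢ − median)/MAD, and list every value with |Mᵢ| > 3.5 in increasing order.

242.7, 278.5, 309.8

|Mᵢ| > 3.5 ⇔ |xᵢ − 103.15| > 3.5·26.00/0.6745 = 134.91.
So outliers lie outside [-31.76, 238.06].
242.7: M = 3.62 → outlier.
278.5: M = 4.55 → outlier.
309.8: M = 5.36 → outlier.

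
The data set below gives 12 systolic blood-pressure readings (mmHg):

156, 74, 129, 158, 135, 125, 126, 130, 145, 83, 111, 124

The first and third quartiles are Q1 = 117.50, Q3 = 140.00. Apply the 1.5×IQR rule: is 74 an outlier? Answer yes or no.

IQR = Q3 − Q1 = 140.00 − 117.50 = 22.50.
Lower fence = Q1 − 1.5·IQR = 117.50 − 33.75 = 83.75.
Upper fence = Q3 + 1.5·IQR = 140.00 + 33.75 = 173.75.
74 lies below the lower fence.

yes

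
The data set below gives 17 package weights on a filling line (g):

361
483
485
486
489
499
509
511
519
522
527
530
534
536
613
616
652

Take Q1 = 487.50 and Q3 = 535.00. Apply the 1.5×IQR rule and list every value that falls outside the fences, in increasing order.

IQR = Q3 − Q1 = 535.00 − 487.50 = 47.50.
Lower fence = Q1 − 1.5·IQR = 487.50 − 71.25 = 416.25.
Upper fence = Q3 + 1.5·IQR = 535.00 + 71.25 = 606.25.
361 < 416.25 → outlier.
613 > 606.25 → outlier.
616 > 606.25 → outlier.
652 > 606.25 → outlier.
All remaining values lie within [416.25, 606.25].

361, 613, 616, 652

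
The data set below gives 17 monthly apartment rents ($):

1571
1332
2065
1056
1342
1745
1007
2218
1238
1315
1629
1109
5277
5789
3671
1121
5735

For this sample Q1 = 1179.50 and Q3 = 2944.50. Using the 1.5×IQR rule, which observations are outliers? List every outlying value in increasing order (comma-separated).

IQR = Q3 − Q1 = 2944.50 − 1179.50 = 1765.00.
Lower fence = Q1 − 1.5·IQR = 1179.50 − 2647.50 = -1468.00.
Upper fence = Q3 + 1.5·IQR = 2944.50 + 2647.50 = 5592.00.
5735 > 5592.00 → outlier.
5789 > 5592.00 → outlier.
All remaining values lie within [-1468.00, 5592.00].

5735, 5789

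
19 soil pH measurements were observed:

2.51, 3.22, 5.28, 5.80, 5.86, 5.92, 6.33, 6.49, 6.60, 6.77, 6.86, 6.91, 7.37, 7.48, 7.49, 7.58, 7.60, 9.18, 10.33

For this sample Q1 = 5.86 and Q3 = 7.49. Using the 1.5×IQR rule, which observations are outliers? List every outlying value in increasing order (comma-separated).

2.51, 3.22, 10.33

IQR = Q3 − Q1 = 7.49 − 5.86 = 1.63.
Lower fence = Q1 − 1.5·IQR = 5.86 − 2.445 = 3.415.
Upper fence = Q3 + 1.5·IQR = 7.49 + 2.445 = 9.935.
2.51 < 3.415 → outlier.
3.22 < 3.415 → outlier.
10.33 > 9.935 → outlier.
All remaining values lie within [3.415, 9.935].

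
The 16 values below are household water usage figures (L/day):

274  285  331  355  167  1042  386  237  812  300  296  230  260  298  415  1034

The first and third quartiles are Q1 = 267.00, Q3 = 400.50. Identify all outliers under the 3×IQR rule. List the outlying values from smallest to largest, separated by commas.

IQR = Q3 − Q1 = 400.50 − 267.00 = 133.50.
Lower fence = Q1 − 3·IQR = 267.00 − 400.50 = -133.50.
Upper fence = Q3 + 3·IQR = 400.50 + 400.50 = 801.00.
812 > 801.00 → outlier.
1034 > 801.00 → outlier.
1042 > 801.00 → outlier.
All remaining values lie within [-133.50, 801.00].

812, 1034, 1042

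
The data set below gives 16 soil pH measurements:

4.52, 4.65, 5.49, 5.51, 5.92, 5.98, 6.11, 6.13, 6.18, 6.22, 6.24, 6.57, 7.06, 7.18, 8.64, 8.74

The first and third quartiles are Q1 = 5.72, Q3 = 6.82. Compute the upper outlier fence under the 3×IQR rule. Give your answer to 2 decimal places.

10.12

IQR = Q3 − Q1 = 6.82 − 5.72 = 1.10.
Lower fence = Q1 − 3·IQR = 5.72 − 3.30 = 2.42.
Upper fence = Q3 + 3·IQR = 6.82 + 3.30 = 10.12.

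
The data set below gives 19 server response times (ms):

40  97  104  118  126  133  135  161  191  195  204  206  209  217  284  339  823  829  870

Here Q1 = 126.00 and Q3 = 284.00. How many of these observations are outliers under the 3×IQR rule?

3

IQR = 158.00; fences at 126.00 − 474.00 = -348.00 and 284.00 + 474.00 = 758.00.
Outside the cutoffs: 823, 829, 870.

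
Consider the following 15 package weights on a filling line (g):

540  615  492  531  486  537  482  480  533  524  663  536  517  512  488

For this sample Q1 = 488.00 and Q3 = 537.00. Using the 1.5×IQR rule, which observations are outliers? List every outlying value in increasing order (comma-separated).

615, 663

IQR = Q3 − Q1 = 537.00 − 488.00 = 49.00.
Lower fence = Q1 − 1.5·IQR = 488.00 − 73.50 = 414.50.
Upper fence = Q3 + 1.5·IQR = 537.00 + 73.50 = 610.50.
615 > 610.50 → outlier.
663 > 610.50 → outlier.
All remaining values lie within [414.50, 610.50].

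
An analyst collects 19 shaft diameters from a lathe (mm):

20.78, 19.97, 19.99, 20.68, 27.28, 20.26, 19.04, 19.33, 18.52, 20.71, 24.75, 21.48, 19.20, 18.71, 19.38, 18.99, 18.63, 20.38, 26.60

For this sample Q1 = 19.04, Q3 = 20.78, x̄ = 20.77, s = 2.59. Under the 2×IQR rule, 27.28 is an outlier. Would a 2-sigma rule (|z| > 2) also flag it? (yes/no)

z = (27.28 − 20.77) / 2.59 = 2.51.
|z| = 2.51 > 2.

yes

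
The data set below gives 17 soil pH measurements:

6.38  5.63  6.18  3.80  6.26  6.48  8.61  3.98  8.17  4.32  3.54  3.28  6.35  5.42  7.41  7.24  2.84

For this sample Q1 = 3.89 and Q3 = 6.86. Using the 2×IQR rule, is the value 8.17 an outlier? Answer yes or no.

IQR = Q3 − Q1 = 6.86 − 3.89 = 2.97.
Lower fence = Q1 − 2·IQR = 3.89 − 5.94 = -2.05.
Upper fence = Q3 + 2·IQR = 6.86 + 5.94 = 12.80.
8.17 lies within [-2.05, 12.80].

no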